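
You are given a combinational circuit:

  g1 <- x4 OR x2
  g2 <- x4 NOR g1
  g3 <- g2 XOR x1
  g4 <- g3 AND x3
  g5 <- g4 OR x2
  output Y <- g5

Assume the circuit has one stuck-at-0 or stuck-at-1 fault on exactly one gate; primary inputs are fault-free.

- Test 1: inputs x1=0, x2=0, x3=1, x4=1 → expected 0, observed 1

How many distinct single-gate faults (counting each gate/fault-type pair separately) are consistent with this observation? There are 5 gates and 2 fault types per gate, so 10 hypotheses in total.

4

Fault-free: g1=1, g2=0, g3=0, g4=0, g5=0 → 0. Observed 1.
  g1 stuck-at-0: output 0 ✗
  g1 stuck-at-1: output 0 ✗
  g2 stuck-at-0: output 0 ✗
  g2 stuck-at-1: output 1 ✓
  g3 stuck-at-0: output 0 ✗
  g3 stuck-at-1: output 1 ✓
  g4 stuck-at-0: output 0 ✗
  g4 stuck-at-1: output 1 ✓
  g5 stuck-at-0: output 0 ✗
  g5 stuck-at-1: output 1 ✓
Consistent faults: {g2 stuck-at-1, g3 stuck-at-1, g4 stuck-at-1, g5 stuck-at-1} — 4 in all.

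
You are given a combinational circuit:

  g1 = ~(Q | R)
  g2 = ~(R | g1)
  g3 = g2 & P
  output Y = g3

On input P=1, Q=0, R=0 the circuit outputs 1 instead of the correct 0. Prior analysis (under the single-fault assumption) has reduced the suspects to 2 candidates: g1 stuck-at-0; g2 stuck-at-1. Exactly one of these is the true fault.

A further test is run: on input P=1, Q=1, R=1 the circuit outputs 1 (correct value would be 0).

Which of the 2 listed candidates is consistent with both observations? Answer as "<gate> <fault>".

g2 stuck-at-1

Evaluate each candidate on input P=1, Q=1, R=1:
  g1 stuck-at-0: g1=0 [stuck-at-0], g2=0, g3=0 → 0 — eliminated
  g2 stuck-at-1: g1=0, g2=1 [stuck-at-1], g3=1 → 1 — matches
Only g2 stuck-at-1 reproduces the observed 1.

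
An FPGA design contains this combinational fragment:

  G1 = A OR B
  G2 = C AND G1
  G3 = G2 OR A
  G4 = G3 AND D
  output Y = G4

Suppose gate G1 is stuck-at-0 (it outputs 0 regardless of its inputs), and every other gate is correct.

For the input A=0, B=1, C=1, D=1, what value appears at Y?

0

Propagate with G1 forced: G1=0 [stuck-at-0], G2=0, G3=0, G4=0.
So Y = 0. (Without the fault it would be 1.)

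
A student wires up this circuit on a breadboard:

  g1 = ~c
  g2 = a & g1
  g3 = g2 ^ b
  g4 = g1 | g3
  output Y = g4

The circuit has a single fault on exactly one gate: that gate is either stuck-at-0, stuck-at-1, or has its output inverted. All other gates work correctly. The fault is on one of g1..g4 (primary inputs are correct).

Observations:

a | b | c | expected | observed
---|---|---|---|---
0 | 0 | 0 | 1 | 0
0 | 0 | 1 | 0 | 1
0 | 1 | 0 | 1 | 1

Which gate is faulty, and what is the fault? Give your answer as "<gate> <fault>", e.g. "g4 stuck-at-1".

Fault-free values for test 1 (a=0, b=0, c=0): g1=1, g2=0, g3=0, g4=1, giving Y=1. Observed 0.
Test 1: faults giving observed 0 are {g1 stuck-at-0, g1 inverted output, g4 stuck-at-0, g4 inverted output}.
Test 2 (a=0, b=0, c=1): fault-free g1=0, g2=0, g3=0, g4=0 → 0; observed 1. Eliminates g1 stuck-at-0, g4 stuck-at-0.
Test 3 (a=0, b=1, c=0): fault-free g1=1, g2=0, g3=1, g4=1 → 1; observed 1. Eliminates g4 inverted output.
Only g1 inverted output is consistent with every test.

g1 inverted output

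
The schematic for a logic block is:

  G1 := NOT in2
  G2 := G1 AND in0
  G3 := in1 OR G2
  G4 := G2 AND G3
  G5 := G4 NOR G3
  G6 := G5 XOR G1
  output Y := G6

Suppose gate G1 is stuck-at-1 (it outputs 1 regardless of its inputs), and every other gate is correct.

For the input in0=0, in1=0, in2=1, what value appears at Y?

Propagate with G1 forced: G1=1 [stuck-at-1], G2=0, G3=0, G4=0, G5=1, G6=0.
So Y = 0. (Without the fault it would be 1.)

0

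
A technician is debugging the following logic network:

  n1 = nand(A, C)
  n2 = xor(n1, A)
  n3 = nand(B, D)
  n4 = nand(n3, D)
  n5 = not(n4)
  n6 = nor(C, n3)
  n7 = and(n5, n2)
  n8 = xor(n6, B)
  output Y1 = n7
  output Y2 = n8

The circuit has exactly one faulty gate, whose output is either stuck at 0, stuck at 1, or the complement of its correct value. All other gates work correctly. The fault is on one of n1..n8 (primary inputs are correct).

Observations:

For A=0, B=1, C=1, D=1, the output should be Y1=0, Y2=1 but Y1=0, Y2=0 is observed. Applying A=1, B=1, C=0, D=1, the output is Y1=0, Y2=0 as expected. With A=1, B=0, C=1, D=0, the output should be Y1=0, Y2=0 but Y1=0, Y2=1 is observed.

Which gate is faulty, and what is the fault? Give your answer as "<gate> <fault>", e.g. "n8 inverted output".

n6 stuck-at-1

Fault-free values for test 1 (A=0, B=1, C=1, D=1): n1=1, n2=1, n3=0, n4=1, n5=0, n6=0, n7=0, n8=1, giving Y1=0, Y2=1. Observed Y1=0, Y2=0.
Test 1: faults giving observed Y1=0, Y2=0 are {n6 stuck-at-1, n6 inverted output, n8 stuck-at-0, n8 inverted output}.
Test 2 (A=1, B=1, C=0, D=1): fault-free n1=1, n2=0, n3=0, n4=1, n5=0, n6=1, n7=0, n8=0 → Y1=0, Y2=0; observed Y1=0, Y2=0. Eliminates n6 inverted output, n8 inverted output.
Test 3 (A=1, B=0, C=1, D=0): fault-free n1=0, n2=1, n3=1, n4=1, n5=0, n6=0, n7=0, n8=0 → Y1=0, Y2=0; observed Y1=0, Y2=1. Eliminates n8 stuck-at-0.
Only n6 stuck-at-1 is consistent with every test.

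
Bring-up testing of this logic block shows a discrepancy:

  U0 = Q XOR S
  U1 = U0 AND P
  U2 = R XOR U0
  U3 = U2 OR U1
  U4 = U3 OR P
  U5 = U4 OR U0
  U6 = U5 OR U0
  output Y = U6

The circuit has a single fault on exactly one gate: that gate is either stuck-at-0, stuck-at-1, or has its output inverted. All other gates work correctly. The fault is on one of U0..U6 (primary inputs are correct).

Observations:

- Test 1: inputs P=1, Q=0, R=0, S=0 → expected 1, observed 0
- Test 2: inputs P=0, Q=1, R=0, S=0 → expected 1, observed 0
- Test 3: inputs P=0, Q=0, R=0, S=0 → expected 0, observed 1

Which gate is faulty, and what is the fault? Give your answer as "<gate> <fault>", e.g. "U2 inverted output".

Fault-free values for test 1 (P=1, Q=0, R=0, S=0): U0=0, U1=0, U2=0, U3=0, U4=1, U5=1, U6=1, giving Y=1. Observed 0.
Test 1: faults giving observed 0 are {U4 stuck-at-0, U4 inverted output, U5 stuck-at-0, U5 inverted output, U6 stuck-at-0, U6 inverted output}.
Test 2 (P=0, Q=1, R=0, S=0): fault-free U0=1, U1=0, U2=1, U3=1, U4=1, U5=1, U6=1 → 1; observed 0. Eliminates U4 stuck-at-0, U4 inverted output, U5 stuck-at-0, U5 inverted output.
Test 3 (P=0, Q=0, R=0, S=0): fault-free U0=0, U1=0, U2=0, U3=0, U4=0, U5=0, U6=0 → 0; observed 1. Eliminates U6 stuck-at-0.
Only U6 inverted output is consistent with every test.

U6 inverted output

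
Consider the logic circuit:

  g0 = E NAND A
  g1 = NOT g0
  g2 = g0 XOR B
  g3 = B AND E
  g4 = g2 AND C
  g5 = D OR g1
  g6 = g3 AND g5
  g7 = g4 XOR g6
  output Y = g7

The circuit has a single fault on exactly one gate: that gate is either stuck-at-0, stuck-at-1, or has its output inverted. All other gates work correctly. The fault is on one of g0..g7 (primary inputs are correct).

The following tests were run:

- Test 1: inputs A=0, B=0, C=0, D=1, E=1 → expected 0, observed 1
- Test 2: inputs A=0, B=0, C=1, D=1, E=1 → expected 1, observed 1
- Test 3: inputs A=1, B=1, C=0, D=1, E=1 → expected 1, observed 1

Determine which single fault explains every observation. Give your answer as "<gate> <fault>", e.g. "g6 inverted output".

g7 stuck-at-1

Fault-free values for test 1 (A=0, B=0, C=0, D=1, E=1): g0=1, g1=0, g2=1, g3=0, g4=0, g5=1, g6=0, g7=0, giving Y=0. Observed 1.
Test 1: faults giving observed 1 are {g3 stuck-at-1, g3 inverted output, g4 stuck-at-1, g4 inverted output, g6 stuck-at-1, g6 inverted output, g7 stuck-at-1, g7 inverted output}.
Test 2 (A=0, B=0, C=1, D=1, E=1): fault-free g0=1, g1=0, g2=1, g3=0, g4=1, g5=1, g6=0, g7=1 → 1; observed 1. Eliminates g3 stuck-at-1, g3 inverted output, g4 inverted output, g6 stuck-at-1, g6 inverted output, g7 inverted output.
Test 3 (A=1, B=1, C=0, D=1, E=1): fault-free g0=0, g1=1, g2=1, g3=1, g4=0, g5=1, g6=1, g7=1 → 1; observed 1. Eliminates g4 stuck-at-1.
Only g7 stuck-at-1 is consistent with every test.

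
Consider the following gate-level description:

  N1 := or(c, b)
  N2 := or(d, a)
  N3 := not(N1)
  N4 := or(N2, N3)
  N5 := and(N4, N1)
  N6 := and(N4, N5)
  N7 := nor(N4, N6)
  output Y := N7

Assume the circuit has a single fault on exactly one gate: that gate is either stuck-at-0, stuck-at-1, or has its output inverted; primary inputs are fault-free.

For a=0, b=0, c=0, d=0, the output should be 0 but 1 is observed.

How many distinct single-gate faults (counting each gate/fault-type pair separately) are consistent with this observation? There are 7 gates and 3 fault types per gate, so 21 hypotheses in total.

8

Fault-free: N1=0, N2=0, N3=1, N4=1, N5=0, N6=0, N7=0 → 0. Observed 1.
  N1: stuck-at-1, inverted output ✓; others ✗
  N2: none of the 3 fault types match ✗
  N3: stuck-at-0, inverted output ✓; others ✗
  N4: stuck-at-0, inverted output ✓; others ✗
  N5: none of the 3 fault types match ✗
  N6: none of the 3 fault types match ✗
  N7: stuck-at-1, inverted output ✓; others ✗
Consistent faults: {N1 stuck-at-1, N1 inverted output, N3 stuck-at-0, N3 inverted output, N4 stuck-at-0, N4 inverted output, N7 stuck-at-1, N7 inverted output} — 8 in all.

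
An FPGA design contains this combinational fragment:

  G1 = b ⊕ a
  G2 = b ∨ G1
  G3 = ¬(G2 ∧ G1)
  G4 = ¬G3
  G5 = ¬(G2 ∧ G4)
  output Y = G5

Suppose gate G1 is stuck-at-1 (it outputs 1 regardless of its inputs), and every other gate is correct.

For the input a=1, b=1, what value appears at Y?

0

Propagate with G1 forced: G1=1 [stuck-at-1], G2=1, G3=0, G4=1, G5=0.
So Y = 0. (Without the fault it would be 1.)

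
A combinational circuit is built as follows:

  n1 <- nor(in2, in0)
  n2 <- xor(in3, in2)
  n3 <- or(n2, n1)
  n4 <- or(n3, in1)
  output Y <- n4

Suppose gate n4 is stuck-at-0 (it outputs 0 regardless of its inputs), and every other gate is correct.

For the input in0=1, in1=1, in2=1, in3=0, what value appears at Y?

0

Propagate with n4 forced: n1=0, n2=1, n3=1, n4=0 [stuck-at-0].
So Y = 0. (Without the fault it would be 1.)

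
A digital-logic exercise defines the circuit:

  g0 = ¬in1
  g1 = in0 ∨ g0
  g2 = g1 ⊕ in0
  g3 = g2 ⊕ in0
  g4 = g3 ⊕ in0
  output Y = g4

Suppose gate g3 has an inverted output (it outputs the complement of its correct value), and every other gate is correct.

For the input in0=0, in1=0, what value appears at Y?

Propagate with g3 forced: g0=1, g1=1, g2=1, g3=0 [inverted output], g4=0.
So Y = 0. (Without the fault it would be 1.)

0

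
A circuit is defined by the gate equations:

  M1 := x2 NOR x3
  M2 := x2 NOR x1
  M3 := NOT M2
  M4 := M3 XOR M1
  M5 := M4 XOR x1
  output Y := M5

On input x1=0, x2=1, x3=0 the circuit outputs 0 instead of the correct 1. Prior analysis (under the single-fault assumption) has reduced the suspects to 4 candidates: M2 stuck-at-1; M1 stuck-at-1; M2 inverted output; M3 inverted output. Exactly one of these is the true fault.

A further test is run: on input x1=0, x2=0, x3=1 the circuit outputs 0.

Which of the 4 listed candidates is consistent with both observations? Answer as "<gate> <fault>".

M2 stuck-at-1

Evaluate each candidate on input x1=0, x2=0, x3=1:
  M2 stuck-at-1: M1=0, M2=1 [stuck-at-1], M3=0, M4=0, M5=0 → 0 — matches
  M1 stuck-at-1: M1=1 [stuck-at-1], M2=1, M3=0, M4=1, M5=1 → 1 — eliminated
  M2 inverted output: M1=0, M2=0 [inverted output], M3=1, M4=1, M5=1 → 1 — eliminated
  M3 inverted output: M1=0, M2=1, M3=1 [inverted output], M4=1, M5=1 → 1 — eliminated
Only M2 stuck-at-1 reproduces the observed 0.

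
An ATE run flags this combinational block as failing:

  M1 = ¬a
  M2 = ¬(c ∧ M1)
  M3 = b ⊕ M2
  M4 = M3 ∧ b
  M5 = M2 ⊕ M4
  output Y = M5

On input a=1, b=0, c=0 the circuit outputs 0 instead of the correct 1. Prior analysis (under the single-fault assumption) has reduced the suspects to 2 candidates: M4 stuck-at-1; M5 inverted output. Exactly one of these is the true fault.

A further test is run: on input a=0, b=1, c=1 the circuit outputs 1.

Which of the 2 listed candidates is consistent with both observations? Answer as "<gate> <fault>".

M4 stuck-at-1

Evaluate each candidate on input a=0, b=1, c=1:
  M4 stuck-at-1: M1=1, M2=0, M3=1, M4=1 [stuck-at-1], M5=1 → 1 — matches
  M5 inverted output: M1=1, M2=0, M3=1, M4=1, M5=0 [inverted output] → 0 — eliminated
Only M4 stuck-at-1 reproduces the observed 1.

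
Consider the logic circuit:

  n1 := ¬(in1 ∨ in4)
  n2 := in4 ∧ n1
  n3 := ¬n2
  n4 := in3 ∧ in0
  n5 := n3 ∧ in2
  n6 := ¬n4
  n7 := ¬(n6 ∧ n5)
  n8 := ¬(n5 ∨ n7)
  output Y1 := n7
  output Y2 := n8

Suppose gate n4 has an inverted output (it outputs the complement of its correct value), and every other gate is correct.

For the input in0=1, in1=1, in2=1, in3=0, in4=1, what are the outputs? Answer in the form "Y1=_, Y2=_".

Y1=1, Y2=0

Propagate with n4 forced: n1=0, n2=0, n3=1, n4=1 [inverted output], n5=1, n6=0, n7=1, n8=0.
So the outputs are Y1=1, Y2=0. (Without the fault they would be Y1=0, Y2=0.)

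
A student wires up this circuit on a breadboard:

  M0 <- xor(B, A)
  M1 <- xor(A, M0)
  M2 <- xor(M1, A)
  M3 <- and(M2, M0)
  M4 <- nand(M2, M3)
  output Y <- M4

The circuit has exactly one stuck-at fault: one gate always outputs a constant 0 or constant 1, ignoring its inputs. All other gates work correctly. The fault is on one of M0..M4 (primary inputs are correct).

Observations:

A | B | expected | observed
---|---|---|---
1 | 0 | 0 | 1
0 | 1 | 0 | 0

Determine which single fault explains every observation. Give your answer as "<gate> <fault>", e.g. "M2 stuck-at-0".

M1 stuck-at-1

Fault-free values for test 1 (A=1, B=0): M0=1, M1=0, M2=1, M3=1, M4=0, giving Y=0. Observed 1.
Test 1: faults giving observed 1 are {M0 stuck-at-0, M1 stuck-at-1, M2 stuck-at-0, M3 stuck-at-0, M4 stuck-at-1}.
Test 2 (A=0, B=1): fault-free M0=1, M1=1, M2=1, M3=1, M4=0 → 0; observed 0. Eliminates M0 stuck-at-0, M2 stuck-at-0, M3 stuck-at-0, M4 stuck-at-1.
Only M1 stuck-at-1 is consistent with every test.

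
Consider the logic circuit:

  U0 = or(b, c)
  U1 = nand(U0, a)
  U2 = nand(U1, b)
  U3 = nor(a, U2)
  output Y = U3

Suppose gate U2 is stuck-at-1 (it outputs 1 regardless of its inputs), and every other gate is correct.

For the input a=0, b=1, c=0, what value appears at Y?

Propagate with U2 forced: U0=1, U1=1, U2=1 [stuck-at-1], U3=0.
So Y = 0. (Without the fault it would be 1.)

0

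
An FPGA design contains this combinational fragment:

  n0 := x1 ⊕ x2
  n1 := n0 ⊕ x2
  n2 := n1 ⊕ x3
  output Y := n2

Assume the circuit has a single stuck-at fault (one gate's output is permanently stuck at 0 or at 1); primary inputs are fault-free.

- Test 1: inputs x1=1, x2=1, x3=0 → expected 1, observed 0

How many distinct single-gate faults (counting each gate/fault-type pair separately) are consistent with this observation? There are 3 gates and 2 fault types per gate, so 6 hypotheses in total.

Fault-free: n0=0, n1=1, n2=1 → 1. Observed 0.
  n0 stuck-at-0: output 1 ✗
  n0 stuck-at-1: output 0 ✓
  n1 stuck-at-0: output 0 ✓
  n1 stuck-at-1: output 1 ✗
  n2 stuck-at-0: output 0 ✓
  n2 stuck-at-1: output 1 ✗
Consistent faults: {n0 stuck-at-1, n1 stuck-at-0, n2 stuck-at-0} — 3 in all.

3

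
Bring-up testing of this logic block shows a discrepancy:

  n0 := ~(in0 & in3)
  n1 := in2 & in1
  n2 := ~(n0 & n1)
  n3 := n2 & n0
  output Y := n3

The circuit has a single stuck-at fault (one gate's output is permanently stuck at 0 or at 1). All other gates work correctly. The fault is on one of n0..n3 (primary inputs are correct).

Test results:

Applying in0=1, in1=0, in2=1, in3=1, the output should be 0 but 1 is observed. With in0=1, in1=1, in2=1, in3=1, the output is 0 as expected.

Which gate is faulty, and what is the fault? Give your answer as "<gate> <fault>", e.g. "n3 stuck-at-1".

n0 stuck-at-1

Fault-free values for test 1 (in0=1, in1=0, in2=1, in3=1): n0=0, n1=0, n2=1, n3=0, giving Y=0. Observed 1.
Test 1: faults giving observed 1 are {n0 stuck-at-1, n3 stuck-at-1}.
Test 2 (in0=1, in1=1, in2=1, in3=1): fault-free n0=0, n1=1, n2=1, n3=0 → 0; observed 0. Eliminates n3 stuck-at-1.
Only n0 stuck-at-1 is consistent with every test.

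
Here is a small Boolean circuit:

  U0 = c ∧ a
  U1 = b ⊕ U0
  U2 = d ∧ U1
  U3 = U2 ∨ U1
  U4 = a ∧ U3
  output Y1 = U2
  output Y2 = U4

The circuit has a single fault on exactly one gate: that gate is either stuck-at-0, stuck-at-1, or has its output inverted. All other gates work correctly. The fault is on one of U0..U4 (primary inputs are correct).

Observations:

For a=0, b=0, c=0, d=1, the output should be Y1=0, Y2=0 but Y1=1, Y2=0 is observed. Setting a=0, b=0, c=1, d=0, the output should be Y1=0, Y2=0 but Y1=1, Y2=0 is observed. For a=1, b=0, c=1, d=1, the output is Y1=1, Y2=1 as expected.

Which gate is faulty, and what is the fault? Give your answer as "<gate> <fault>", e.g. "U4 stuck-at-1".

Fault-free values for test 1 (a=0, b=0, c=0, d=1): U0=0, U1=0, U2=0, U3=0, U4=0, giving Y1=0, Y2=0. Observed Y1=1, Y2=0.
Test 1: faults giving observed Y1=1, Y2=0 are {U0 stuck-at-1, U0 inverted output, U1 stuck-at-1, U1 inverted output, U2 stuck-at-1, U2 inverted output}.
Test 2 (a=0, b=0, c=1, d=0): fault-free U0=0, U1=0, U2=0, U3=0, U4=0 → Y1=0, Y2=0; observed Y1=1, Y2=0. Eliminates U0 stuck-at-1, U0 inverted output, U1 stuck-at-1, U1 inverted output.
Test 3 (a=1, b=0, c=1, d=1): fault-free U0=1, U1=1, U2=1, U3=1, U4=1 → Y1=1, Y2=1; observed Y1=1, Y2=1. Eliminates U2 inverted output.
Only U2 stuck-at-1 is consistent with every test.

U2 stuck-at-1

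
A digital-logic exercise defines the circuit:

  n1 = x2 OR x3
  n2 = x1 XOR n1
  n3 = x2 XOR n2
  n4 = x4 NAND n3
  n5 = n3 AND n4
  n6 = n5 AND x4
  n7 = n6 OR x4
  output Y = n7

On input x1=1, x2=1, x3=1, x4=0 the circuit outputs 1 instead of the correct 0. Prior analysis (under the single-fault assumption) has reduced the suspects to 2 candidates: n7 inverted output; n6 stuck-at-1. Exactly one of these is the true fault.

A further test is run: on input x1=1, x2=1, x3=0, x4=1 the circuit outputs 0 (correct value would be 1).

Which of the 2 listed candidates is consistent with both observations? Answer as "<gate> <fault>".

Evaluate each candidate on input x1=1, x2=1, x3=0, x4=1:
  n7 inverted output: n1=1, n2=0, n3=1, n4=0, n5=0, n6=0, n7=0 [inverted output] → 0 — matches
  n6 stuck-at-1: n1=1, n2=0, n3=1, n4=0, n5=0, n6=1 [stuck-at-1], n7=1 → 1 — eliminated
Only n7 inverted output reproduces the observed 0.

n7 inverted output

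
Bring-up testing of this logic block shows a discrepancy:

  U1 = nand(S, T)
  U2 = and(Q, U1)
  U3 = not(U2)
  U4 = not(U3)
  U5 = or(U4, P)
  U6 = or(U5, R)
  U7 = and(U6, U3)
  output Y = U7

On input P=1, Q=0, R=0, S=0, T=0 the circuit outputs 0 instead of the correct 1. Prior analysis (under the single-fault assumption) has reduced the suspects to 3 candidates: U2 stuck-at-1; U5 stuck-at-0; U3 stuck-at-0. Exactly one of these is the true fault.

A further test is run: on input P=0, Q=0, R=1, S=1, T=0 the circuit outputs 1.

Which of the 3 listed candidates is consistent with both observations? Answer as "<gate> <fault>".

U5 stuck-at-0

Evaluate each candidate on input P=0, Q=0, R=1, S=1, T=0:
  U2 stuck-at-1: U1=1, U2=1 [stuck-at-1], U3=0, U4=1, U5=1, U6=1, U7=0 → 0 — eliminated
  U5 stuck-at-0: U1=1, U2=0, U3=1, U4=0, U5=0 [stuck-at-0], U6=1, U7=1 → 1 — matches
  U3 stuck-at-0: U1=1, U2=0, U3=0 [stuck-at-0], U4=1, U5=1, U6=1, U7=0 → 0 — eliminated
Only U5 stuck-at-0 reproduces the observed 1.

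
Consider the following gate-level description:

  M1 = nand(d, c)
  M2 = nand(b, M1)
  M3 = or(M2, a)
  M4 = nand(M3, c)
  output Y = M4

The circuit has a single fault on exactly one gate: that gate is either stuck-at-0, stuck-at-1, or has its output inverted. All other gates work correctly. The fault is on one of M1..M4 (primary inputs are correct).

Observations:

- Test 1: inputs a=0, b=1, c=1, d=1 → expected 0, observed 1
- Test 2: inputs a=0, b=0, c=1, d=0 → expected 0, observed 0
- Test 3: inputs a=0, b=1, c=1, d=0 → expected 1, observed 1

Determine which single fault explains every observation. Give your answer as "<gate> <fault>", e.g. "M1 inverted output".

Fault-free values for test 1 (a=0, b=1, c=1, d=1): M1=0, M2=1, M3=1, M4=0, giving Y=0. Observed 1.
Test 1: faults giving observed 1 are {M1 stuck-at-1, M1 inverted output, M2 stuck-at-0, M2 inverted output, M3 stuck-at-0, M3 inverted output, M4 stuck-at-1, M4 inverted output}.
Test 2 (a=0, b=0, c=1, d=0): fault-free M1=1, M2=1, M3=1, M4=0 → 0; observed 0. Eliminates M2 stuck-at-0, M2 inverted output, M3 stuck-at-0, M3 inverted output, M4 stuck-at-1, M4 inverted output.
Test 3 (a=0, b=1, c=1, d=0): fault-free M1=1, M2=0, M3=0, M4=1 → 1; observed 1. Eliminates M1 inverted output.
Only M1 stuck-at-1 is consistent with every test.

M1 stuck-at-1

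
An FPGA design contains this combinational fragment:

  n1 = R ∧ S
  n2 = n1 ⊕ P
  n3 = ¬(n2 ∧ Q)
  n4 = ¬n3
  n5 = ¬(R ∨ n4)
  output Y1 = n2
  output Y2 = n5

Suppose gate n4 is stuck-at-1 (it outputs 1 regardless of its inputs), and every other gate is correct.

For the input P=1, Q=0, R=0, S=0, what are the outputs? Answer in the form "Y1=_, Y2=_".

Propagate with n4 forced: n1=0, n2=1, n3=1, n4=1 [stuck-at-1], n5=0.
So the outputs are Y1=1, Y2=0. (Without the fault they would be Y1=1, Y2=1.)

Y1=1, Y2=0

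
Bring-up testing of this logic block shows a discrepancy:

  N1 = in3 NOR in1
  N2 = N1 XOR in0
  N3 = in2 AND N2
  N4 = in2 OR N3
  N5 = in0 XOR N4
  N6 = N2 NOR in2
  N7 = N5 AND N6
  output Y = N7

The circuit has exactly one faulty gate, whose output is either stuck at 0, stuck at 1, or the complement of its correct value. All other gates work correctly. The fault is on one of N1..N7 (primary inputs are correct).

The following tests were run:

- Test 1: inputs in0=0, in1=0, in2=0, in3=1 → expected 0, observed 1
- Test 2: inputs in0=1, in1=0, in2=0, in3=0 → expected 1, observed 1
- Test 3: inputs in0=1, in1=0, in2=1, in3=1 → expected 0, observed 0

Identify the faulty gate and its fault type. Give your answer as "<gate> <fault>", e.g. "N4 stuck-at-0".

N5 stuck-at-1

Fault-free values for test 1 (in0=0, in1=0, in2=0, in3=1): N1=0, N2=0, N3=0, N4=0, N5=0, N6=1, N7=0, giving Y=0. Observed 1.
Test 1: faults giving observed 1 are {N3 stuck-at-1, N3 inverted output, N4 stuck-at-1, N4 inverted output, N5 stuck-at-1, N5 inverted output, N7 stuck-at-1, N7 inverted output}.
Test 2 (in0=1, in1=0, in2=0, in3=0): fault-free N1=1, N2=0, N3=0, N4=0, N5=1, N6=1, N7=1 → 1; observed 1. Eliminates N3 stuck-at-1, N3 inverted output, N4 stuck-at-1, N4 inverted output, N5 inverted output, N7 inverted output.
Test 3 (in0=1, in1=0, in2=1, in3=1): fault-free N1=0, N2=1, N3=1, N4=1, N5=0, N6=0, N7=0 → 0; observed 0. Eliminates N7 stuck-at-1.
Only N5 stuck-at-1 is consistent with every test.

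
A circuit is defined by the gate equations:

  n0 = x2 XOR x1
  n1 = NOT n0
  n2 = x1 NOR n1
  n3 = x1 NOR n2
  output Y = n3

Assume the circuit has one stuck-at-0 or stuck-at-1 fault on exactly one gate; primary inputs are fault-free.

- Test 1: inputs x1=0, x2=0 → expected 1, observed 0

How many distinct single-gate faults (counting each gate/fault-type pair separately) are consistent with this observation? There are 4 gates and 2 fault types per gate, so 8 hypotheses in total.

4

Fault-free: n0=0, n1=1, n2=0, n3=1 → 1. Observed 0.
  n0 stuck-at-0: output 1 ✗
  n0 stuck-at-1: output 0 ✓
  n1 stuck-at-0: output 0 ✓
  n1 stuck-at-1: output 1 ✗
  n2 stuck-at-0: output 1 ✗
  n2 stuck-at-1: output 0 ✓
  n3 stuck-at-0: output 0 ✓
  n3 stuck-at-1: output 1 ✗
Consistent faults: {n0 stuck-at-1, n1 stuck-at-0, n2 stuck-at-1, n3 stuck-at-0} — 4 in all.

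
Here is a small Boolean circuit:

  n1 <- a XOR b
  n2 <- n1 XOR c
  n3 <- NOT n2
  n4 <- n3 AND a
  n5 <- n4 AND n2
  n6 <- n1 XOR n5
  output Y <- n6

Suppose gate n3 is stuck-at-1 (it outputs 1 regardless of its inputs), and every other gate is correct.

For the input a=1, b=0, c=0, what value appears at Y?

Propagate with n3 forced: n1=1, n2=1, n3=1 [stuck-at-1], n4=1, n5=1, n6=0.
So Y = 0. (Without the fault it would be 1.)

0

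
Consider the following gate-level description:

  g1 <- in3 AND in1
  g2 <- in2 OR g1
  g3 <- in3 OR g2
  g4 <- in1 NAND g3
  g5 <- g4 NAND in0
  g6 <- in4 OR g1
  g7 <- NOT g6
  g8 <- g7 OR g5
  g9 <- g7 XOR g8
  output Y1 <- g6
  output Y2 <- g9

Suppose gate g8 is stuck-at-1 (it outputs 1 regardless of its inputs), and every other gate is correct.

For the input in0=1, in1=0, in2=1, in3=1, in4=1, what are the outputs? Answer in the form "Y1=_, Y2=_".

Propagate with g8 forced: g1=0, g2=1, g3=1, g4=1, g5=0, g6=1, g7=0, g8=1 [stuck-at-1], g9=1.
So the outputs are Y1=1, Y2=1. (Without the fault they would be Y1=1, Y2=0.)

Y1=1, Y2=1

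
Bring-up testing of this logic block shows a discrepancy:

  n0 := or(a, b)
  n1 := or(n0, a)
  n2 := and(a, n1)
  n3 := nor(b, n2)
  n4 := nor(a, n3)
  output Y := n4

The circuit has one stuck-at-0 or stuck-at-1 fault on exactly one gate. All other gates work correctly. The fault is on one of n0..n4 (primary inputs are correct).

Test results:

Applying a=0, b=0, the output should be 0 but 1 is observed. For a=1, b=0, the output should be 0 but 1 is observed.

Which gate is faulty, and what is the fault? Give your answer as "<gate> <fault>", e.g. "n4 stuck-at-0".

n4 stuck-at-1

Fault-free values for test 1 (a=0, b=0): n0=0, n1=0, n2=0, n3=1, n4=0, giving Y=0. Observed 1.
Test 1: faults giving observed 1 are {n2 stuck-at-1, n3 stuck-at-0, n4 stuck-at-1}.
Test 2 (a=1, b=0): fault-free n0=1, n1=1, n2=1, n3=0, n4=0 → 0; observed 1. Eliminates n2 stuck-at-1, n3 stuck-at-0.
Only n4 stuck-at-1 is consistent with every test.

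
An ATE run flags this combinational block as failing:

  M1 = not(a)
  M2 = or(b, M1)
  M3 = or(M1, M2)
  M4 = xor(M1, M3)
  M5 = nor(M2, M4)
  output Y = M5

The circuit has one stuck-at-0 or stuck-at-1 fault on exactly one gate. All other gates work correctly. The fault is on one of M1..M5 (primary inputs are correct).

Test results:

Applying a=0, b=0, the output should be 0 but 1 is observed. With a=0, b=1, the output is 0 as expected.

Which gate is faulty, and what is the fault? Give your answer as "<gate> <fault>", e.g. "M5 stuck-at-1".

Fault-free values for test 1 (a=0, b=0): M1=1, M2=1, M3=1, M4=0, M5=0, giving Y=0. Observed 1.
Test 1: faults giving observed 1 are {M1 stuck-at-0, M2 stuck-at-0, M5 stuck-at-1}.
Test 2 (a=0, b=1): fault-free M1=1, M2=1, M3=1, M4=0, M5=0 → 0; observed 0. Eliminates M2 stuck-at-0, M5 stuck-at-1.
Only M1 stuck-at-0 is consistent with every test.

M1 stuck-at-0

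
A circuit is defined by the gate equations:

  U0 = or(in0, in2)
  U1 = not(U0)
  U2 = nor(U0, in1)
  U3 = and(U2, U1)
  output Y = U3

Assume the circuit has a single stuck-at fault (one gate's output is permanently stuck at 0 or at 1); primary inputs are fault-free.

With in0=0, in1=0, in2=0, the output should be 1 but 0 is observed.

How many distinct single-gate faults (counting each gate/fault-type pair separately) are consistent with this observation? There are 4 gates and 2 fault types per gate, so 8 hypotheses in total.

Fault-free: U0=0, U1=1, U2=1, U3=1 → 1. Observed 0.
  U0 stuck-at-0: output 1 ✗
  U0 stuck-at-1: output 0 ✓
  U1 stuck-at-0: output 0 ✓
  U1 stuck-at-1: output 1 ✗
  U2 stuck-at-0: output 0 ✓
  U2 stuck-at-1: output 1 ✗
  U3 stuck-at-0: output 0 ✓
  U3 stuck-at-1: output 1 ✗
Consistent faults: {U0 stuck-at-1, U1 stuck-at-0, U2 stuck-at-0, U3 stuck-at-0} — 4 in all.

4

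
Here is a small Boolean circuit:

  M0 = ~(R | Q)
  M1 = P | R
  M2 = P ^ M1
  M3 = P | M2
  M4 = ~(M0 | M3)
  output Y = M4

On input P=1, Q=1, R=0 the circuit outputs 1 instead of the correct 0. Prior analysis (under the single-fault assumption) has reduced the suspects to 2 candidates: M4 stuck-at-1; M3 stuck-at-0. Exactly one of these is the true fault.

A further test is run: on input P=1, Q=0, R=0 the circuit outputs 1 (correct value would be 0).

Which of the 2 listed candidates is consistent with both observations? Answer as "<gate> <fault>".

Evaluate each candidate on input P=1, Q=0, R=0:
  M4 stuck-at-1: M0=1, M1=1, M2=0, M3=1, M4=1 [stuck-at-1] → 1 — matches
  M3 stuck-at-0: M0=1, M1=1, M2=0, M3=0 [stuck-at-0], M4=0 → 0 — eliminated
Only M4 stuck-at-1 reproduces the observed 1.

M4 stuck-at-1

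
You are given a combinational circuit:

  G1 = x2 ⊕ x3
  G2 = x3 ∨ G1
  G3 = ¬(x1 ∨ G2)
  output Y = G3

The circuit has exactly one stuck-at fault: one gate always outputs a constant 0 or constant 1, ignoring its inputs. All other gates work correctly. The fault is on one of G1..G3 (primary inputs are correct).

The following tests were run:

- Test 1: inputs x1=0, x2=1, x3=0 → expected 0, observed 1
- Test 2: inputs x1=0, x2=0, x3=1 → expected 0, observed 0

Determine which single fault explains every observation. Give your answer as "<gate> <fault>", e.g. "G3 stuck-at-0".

G1 stuck-at-0

Fault-free values for test 1 (x1=0, x2=1, x3=0): G1=1, G2=1, G3=0, giving Y=0. Observed 1.
Test 1: faults giving observed 1 are {G1 stuck-at-0, G2 stuck-at-0, G3 stuck-at-1}.
Test 2 (x1=0, x2=0, x3=1): fault-free G1=1, G2=1, G3=0 → 0; observed 0. Eliminates G2 stuck-at-0, G3 stuck-at-1.
Only G1 stuck-at-0 is consistent with every test.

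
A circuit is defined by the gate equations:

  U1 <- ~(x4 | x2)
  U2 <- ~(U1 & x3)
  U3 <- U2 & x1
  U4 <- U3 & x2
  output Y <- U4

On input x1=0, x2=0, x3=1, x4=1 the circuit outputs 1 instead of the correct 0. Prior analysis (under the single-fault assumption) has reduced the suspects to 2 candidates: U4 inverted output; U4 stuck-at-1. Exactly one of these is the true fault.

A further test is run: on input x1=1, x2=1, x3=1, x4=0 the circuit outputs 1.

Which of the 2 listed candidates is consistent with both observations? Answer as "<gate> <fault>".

U4 stuck-at-1

Evaluate each candidate on input x1=1, x2=1, x3=1, x4=0:
  U4 inverted output: U1=0, U2=1, U3=1, U4=0 [inverted output] → 0 — eliminated
  U4 stuck-at-1: U1=0, U2=1, U3=1, U4=1 [stuck-at-1] → 1 — matches
Only U4 stuck-at-1 reproduces the observed 1.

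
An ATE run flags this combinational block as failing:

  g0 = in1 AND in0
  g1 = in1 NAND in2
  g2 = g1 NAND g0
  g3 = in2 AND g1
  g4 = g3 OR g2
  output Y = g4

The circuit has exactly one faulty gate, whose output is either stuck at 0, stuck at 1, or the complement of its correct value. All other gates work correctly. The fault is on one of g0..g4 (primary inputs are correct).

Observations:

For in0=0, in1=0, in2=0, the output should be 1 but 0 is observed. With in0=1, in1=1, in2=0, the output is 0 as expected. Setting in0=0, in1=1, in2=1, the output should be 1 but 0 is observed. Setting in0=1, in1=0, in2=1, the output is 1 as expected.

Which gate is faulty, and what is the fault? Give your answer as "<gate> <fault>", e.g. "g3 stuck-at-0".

Fault-free values for test 1 (in0=0, in1=0, in2=0): g0=0, g1=1, g2=1, g3=0, g4=1, giving Y=1. Observed 0.
Test 1: faults giving observed 0 are {g0 stuck-at-1, g0 inverted output, g2 stuck-at-0, g2 inverted output, g4 stuck-at-0, g4 inverted output}.
Test 2 (in0=1, in1=1, in2=0): fault-free g0=1, g1=1, g2=0, g3=0, g4=0 → 0; observed 0. Eliminates g0 inverted output, g2 inverted output, g4 inverted output.
Test 3 (in0=0, in1=1, in2=1): fault-free g0=0, g1=0, g2=1, g3=0, g4=1 → 1; observed 0. Eliminates g0 stuck-at-1.
Test 4 (in0=1, in1=0, in2=1): fault-free g0=0, g1=1, g2=1, g3=1, g4=1 → 1; observed 1. Eliminates g4 stuck-at-0.
Only g2 stuck-at-0 is consistent with every test.

g2 stuck-at-0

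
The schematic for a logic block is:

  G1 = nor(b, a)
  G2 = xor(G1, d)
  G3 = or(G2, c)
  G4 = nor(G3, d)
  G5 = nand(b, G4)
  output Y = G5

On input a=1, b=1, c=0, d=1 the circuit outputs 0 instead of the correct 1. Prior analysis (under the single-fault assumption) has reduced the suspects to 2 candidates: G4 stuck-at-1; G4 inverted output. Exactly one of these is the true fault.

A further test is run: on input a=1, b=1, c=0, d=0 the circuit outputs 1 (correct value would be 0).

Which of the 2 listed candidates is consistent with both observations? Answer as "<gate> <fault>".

G4 inverted output

Evaluate each candidate on input a=1, b=1, c=0, d=0:
  G4 stuck-at-1: G1=0, G2=0, G3=0, G4=1 [stuck-at-1], G5=0 → 0 — eliminated
  G4 inverted output: G1=0, G2=0, G3=0, G4=0 [inverted output], G5=1 → 1 — matches
Only G4 inverted output reproduces the observed 1.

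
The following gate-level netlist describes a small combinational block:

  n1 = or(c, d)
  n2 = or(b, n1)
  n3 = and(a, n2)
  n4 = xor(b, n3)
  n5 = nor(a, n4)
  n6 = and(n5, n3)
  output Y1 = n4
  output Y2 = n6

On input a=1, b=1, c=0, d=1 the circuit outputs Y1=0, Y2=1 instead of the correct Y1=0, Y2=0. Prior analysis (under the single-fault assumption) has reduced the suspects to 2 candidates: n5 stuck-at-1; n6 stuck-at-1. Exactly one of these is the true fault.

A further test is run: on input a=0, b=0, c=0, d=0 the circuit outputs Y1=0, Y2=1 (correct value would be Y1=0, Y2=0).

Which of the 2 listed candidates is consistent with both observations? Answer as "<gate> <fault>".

n6 stuck-at-1

Evaluate each candidate on input a=0, b=0, c=0, d=0:
  n5 stuck-at-1: n1=0, n2=0, n3=0, n4=0, n5=1 [stuck-at-1], n6=0 → Y1=0, Y2=0 — eliminated
  n6 stuck-at-1: n1=0, n2=0, n3=0, n4=0, n5=1, n6=1 [stuck-at-1] → Y1=0, Y2=1 — matches
Only n6 stuck-at-1 reproduces the observed Y1=0, Y2=1.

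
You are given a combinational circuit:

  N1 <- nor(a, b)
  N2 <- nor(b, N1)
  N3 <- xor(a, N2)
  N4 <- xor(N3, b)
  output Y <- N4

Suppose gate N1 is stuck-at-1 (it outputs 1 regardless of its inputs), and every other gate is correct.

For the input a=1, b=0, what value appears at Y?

1

Propagate with N1 forced: N1=1 [stuck-at-1], N2=0, N3=1, N4=1.
So Y = 1. (Without the fault it would be 0.)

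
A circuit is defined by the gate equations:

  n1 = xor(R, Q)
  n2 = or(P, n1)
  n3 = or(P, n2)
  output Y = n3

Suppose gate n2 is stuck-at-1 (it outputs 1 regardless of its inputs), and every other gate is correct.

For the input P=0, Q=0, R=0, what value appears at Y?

Propagate with n2 forced: n1=0, n2=1 [stuck-at-1], n3=1.
So Y = 1. (Without the fault it would be 0.)

1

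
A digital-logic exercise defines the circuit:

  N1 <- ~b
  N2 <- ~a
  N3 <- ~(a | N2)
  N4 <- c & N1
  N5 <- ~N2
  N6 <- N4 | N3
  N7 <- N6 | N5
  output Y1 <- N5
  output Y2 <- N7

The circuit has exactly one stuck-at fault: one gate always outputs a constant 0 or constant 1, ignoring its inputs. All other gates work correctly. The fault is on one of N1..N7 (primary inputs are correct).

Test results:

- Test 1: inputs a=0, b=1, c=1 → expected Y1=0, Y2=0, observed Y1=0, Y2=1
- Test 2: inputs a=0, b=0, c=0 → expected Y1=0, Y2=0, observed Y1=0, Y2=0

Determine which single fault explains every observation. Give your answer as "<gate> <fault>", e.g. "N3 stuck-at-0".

Fault-free values for test 1 (a=0, b=1, c=1): N1=0, N2=1, N3=0, N4=0, N5=0, N6=0, N7=0, giving Y1=0, Y2=0. Observed Y1=0, Y2=1.
Test 1: faults giving observed Y1=0, Y2=1 are {N1 stuck-at-1, N3 stuck-at-1, N4 stuck-at-1, N6 stuck-at-1, N7 stuck-at-1}.
Test 2 (a=0, b=0, c=0): fault-free N1=1, N2=1, N3=0, N4=0, N5=0, N6=0, N7=0 → Y1=0, Y2=0; observed Y1=0, Y2=0. Eliminates N3 stuck-at-1, N4 stuck-at-1, N6 stuck-at-1, N7 stuck-at-1.
Only N1 stuck-at-1 is consistent with every test.

N1 stuck-at-1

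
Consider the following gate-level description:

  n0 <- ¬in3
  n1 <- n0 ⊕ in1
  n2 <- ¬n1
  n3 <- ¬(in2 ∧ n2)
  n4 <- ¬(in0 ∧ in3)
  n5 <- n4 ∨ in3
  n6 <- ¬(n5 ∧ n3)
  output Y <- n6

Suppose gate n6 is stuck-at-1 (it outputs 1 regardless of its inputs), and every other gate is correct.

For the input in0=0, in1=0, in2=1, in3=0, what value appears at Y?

1

Propagate with n6 forced: n0=1, n1=1, n2=0, n3=1, n4=1, n5=1, n6=1 [stuck-at-1].
So Y = 1. (Without the fault it would be 0.)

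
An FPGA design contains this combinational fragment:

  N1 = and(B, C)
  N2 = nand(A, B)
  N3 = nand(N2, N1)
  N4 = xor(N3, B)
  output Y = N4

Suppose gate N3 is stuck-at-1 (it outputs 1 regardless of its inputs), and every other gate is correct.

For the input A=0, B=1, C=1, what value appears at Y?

Propagate with N3 forced: N1=1, N2=1, N3=1 [stuck-at-1], N4=0.
So Y = 0. (Without the fault it would be 1.)

0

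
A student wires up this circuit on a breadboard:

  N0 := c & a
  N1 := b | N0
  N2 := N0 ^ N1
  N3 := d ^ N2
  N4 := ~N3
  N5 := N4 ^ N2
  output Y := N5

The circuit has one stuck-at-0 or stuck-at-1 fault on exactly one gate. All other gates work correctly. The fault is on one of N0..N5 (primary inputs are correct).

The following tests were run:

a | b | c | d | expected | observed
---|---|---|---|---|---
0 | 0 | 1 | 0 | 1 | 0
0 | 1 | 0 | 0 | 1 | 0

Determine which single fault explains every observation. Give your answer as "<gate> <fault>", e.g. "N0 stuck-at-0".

Fault-free values for test 1 (a=0, b=0, c=1, d=0): N0=0, N1=0, N2=0, N3=0, N4=1, N5=1, giving Y=1. Observed 0.
Test 1: faults giving observed 0 are {N3 stuck-at-1, N4 stuck-at-0, N5 stuck-at-0}.
Test 2 (a=0, b=1, c=0, d=0): fault-free N0=0, N1=1, N2=1, N3=1, N4=0, N5=1 → 1; observed 0. Eliminates N3 stuck-at-1, N4 stuck-at-0.
Only N5 stuck-at-0 is consistent with every test.

N5 stuck-at-0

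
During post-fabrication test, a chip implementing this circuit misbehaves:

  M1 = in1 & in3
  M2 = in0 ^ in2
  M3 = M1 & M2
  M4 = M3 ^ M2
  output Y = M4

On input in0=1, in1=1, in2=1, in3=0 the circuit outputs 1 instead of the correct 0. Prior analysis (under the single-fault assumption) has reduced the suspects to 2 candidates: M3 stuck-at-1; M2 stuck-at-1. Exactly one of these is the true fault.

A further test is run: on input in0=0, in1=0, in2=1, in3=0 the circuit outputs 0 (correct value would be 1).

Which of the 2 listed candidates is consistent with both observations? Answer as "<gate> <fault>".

M3 stuck-at-1

Evaluate each candidate on input in0=0, in1=0, in2=1, in3=0:
  M3 stuck-at-1: M1=0, M2=1, M3=1 [stuck-at-1], M4=0 → 0 — matches
  M2 stuck-at-1: M1=0, M2=1 [stuck-at-1], M3=0, M4=1 → 1 — eliminated
Only M3 stuck-at-1 reproduces the observed 0.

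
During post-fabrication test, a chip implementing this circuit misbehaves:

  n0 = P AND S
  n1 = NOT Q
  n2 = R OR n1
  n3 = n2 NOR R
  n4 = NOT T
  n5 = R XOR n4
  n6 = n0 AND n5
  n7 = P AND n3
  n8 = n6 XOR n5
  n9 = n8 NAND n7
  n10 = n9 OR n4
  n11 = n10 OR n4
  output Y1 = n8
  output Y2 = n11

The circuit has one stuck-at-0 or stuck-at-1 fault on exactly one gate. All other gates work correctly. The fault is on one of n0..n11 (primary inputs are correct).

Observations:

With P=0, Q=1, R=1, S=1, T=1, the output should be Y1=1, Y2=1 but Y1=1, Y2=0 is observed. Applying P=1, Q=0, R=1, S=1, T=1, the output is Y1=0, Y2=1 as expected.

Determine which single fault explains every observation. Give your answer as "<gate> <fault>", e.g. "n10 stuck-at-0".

n7 stuck-at-1

Fault-free values for test 1 (P=0, Q=1, R=1, S=1, T=1): n0=0, n1=0, n2=1, n3=0, n4=0, n5=1, n6=0, n7=0, n8=1, n9=1, n10=1, n11=1, giving Y1=1, Y2=1. Observed Y1=1, Y2=0.
Test 1: faults giving observed Y1=1, Y2=0 are {n7 stuck-at-1, n9 stuck-at-0, n10 stuck-at-0, n11 stuck-at-0}.
Test 2 (P=1, Q=0, R=1, S=1, T=1): fault-free n0=1, n1=1, n2=1, n3=0, n4=0, n5=1, n6=1, n7=0, n8=0, n9=1, n10=1, n11=1 → Y1=0, Y2=1; observed Y1=0, Y2=1. Eliminates n9 stuck-at-0, n10 stuck-at-0, n11 stuck-at-0.
Only n7 stuck-at-1 is consistent with every test.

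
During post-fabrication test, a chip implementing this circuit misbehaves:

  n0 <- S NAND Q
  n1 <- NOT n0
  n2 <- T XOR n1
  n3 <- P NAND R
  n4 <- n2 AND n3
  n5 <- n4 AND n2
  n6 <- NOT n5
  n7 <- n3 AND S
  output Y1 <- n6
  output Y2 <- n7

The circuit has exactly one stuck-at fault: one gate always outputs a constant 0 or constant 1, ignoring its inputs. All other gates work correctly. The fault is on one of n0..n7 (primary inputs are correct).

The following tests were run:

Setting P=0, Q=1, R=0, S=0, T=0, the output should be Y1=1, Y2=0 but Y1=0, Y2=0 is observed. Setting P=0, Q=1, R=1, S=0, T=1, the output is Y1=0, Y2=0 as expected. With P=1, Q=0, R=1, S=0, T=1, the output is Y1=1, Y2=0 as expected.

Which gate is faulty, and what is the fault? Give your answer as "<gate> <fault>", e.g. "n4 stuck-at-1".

Fault-free values for test 1 (P=0, Q=1, R=0, S=0, T=0): n0=1, n1=0, n2=0, n3=1, n4=0, n5=0, n6=1, n7=0, giving Y1=1, Y2=0. Observed Y1=0, Y2=0.
Test 1: faults giving observed Y1=0, Y2=0 are {n0 stuck-at-0, n1 stuck-at-1, n2 stuck-at-1, n5 stuck-at-1, n6 stuck-at-0}.
Test 2 (P=0, Q=1, R=1, S=0, T=1): fault-free n0=1, n1=0, n2=1, n3=1, n4=1, n5=1, n6=0, n7=0 → Y1=0, Y2=0; observed Y1=0, Y2=0. Eliminates n0 stuck-at-0, n1 stuck-at-1.
Test 3 (P=1, Q=0, R=1, S=0, T=1): fault-free n0=1, n1=0, n2=1, n3=0, n4=0, n5=0, n6=1, n7=0 → Y1=1, Y2=0; observed Y1=1, Y2=0. Eliminates n5 stuck-at-1, n6 stuck-at-0.
Only n2 stuck-at-1 is consistent with every test.

n2 stuck-at-1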